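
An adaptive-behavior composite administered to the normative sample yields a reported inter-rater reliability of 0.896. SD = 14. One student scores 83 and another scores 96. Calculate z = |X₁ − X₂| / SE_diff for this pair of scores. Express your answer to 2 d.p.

2.04

SEM = 14.000*√(1 − 0.896) ≈ 4.515
Standard error of the difference = 4.515·√2 ≈ 6.385
z = |83 − 96| / 6.385 = 13 / 6.385 ≈ 2.036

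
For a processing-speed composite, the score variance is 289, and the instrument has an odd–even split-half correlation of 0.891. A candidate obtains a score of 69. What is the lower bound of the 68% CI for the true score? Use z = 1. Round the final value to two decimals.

σ = 289^(1/2) = 17.0000
Spearman-Brown: r = 2(0.891) / (1 + 0.891) = 1.7820 / 1.8910 ≈ 0.9424
SEM = 17.0000*√(1 − 0.9424) ≈ 4.0815
Half-width = 1*4.0815 ≈ 4.0815
Lower bound: 69 − 4.0815 = 64.9185

64.92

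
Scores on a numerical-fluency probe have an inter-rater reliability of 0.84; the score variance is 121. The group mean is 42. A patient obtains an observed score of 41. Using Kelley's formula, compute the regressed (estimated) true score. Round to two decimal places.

41.16

Estimated true score = 0.840·41 + (1 − 0.840)·42 ≈ 41.160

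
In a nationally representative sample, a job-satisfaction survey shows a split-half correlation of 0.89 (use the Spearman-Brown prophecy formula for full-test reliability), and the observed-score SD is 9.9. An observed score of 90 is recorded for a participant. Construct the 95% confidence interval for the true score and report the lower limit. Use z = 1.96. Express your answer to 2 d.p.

Full-length reliability (Spearman-Brown) = 2(0.89)/(1+0.89) ≈ 0.94180
The standard error of measurement is 9.90000·√(1 − 0.94180) ≈ 9.90000·0.24125 ≈ 2.38836.
Margin = 1.96 · 2.38836 ≈ 4.68119
Lower limit = 90 − 4.68119 ≈ 85.31881

85.32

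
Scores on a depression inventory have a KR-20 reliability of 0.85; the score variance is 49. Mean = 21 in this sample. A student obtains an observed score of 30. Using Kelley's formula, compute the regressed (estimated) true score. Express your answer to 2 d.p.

28.65

T̂ = r·X + (1 − r)·M = 0.8500*30 + 0.1500*21 = 25.5000 + 3.1500 ≈ 28.6500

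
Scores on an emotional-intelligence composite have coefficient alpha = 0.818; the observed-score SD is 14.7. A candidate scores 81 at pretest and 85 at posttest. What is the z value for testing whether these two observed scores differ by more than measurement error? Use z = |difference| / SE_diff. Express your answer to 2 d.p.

SEM = 14.7000·√(1 − 0.8180) ≈ 6.2712
SE_diff = √2 · SEM ≈ 8.8689
z = 4 / 8.8689 ≈ 0.4510

0.45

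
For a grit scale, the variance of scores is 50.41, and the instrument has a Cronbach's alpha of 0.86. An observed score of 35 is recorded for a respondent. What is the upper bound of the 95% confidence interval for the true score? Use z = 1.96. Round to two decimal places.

SD = √50.41 ≈ 7.100
The standard error of measurement is 7.100×√(1 − 0.860) ≈ 7.100×0.374 ≈ 2.657.
Margin = 1.96 × 2.657 ≈ 5.207
Upper limit = 35 + 5.207 ≈ 40.207

40.21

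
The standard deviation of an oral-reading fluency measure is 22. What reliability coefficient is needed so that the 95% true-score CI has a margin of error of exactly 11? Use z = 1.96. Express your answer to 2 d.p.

0.93

Required SEM = 11 / 1.96 ≃ 5.6122
r = 1 − (5.6122/22)² ≃ 1 − 0.0651 ≃ 0.9349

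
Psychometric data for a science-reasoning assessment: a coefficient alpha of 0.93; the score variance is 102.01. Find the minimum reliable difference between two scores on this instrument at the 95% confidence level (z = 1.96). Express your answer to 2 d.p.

σ = 102.01^(1/2) = 10.100
SEM = 10.100 · √(1 − 0.930) = 10.100 · √0.070 ≃ 10.100 · 0.265 ≃ 2.672
Standard error of the difference = 2.672·√2 ≃ 3.779
Smallest detectable difference = 1.96·3.779 ≃ 7.407

7.41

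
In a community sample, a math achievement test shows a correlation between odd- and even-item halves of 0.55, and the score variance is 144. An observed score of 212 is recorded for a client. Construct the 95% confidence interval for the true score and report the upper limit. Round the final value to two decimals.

224.67

SD = √144 ≈ 12.000
Spearman-Brown: r = 2(0.55) / (1 + 0.55) = 1.100 / 1.550 ≈ 0.710
The standard error of measurement is 12.000×√(1 − 0.710) ≈ 12.000×0.539 ≈ 6.466.
1.96 × SEM ≈ 12.673
Upper bound: 212 + 12.673 = 224.673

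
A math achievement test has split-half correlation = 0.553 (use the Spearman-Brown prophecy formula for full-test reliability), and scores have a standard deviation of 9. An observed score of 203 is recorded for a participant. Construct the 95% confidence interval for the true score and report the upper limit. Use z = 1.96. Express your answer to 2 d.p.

212.46

Full-length reliability (Spearman-Brown) = 2(0.553)/(1+0.553) ≃ 0.71217
SEM = 9.00000*√(1 − 0.71217) ≃ 4.82848
1.96 * SEM ≃ 9.46382
Upper limit = 203 + 9.46382 ≃ 212.46382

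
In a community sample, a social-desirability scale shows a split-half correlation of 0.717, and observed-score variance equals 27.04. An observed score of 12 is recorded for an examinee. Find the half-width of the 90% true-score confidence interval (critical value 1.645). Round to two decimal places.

3.47

σ = 27.04^(1/2) = 5.2000
Full-length reliability (Spearman-Brown) = 2(0.717)/(1+0.717) ≈ 0.8352
SEM = 5.2000·√(1 − 0.8352) ≈ 2.1111
1.645 · SEM ≈ 3.4728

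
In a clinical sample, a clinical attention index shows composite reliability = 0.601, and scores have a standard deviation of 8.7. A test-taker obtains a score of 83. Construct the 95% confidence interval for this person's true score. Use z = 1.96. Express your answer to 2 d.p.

The standard error of measurement is 8.70000×√(1 − 0.60100) ≈ 8.70000×0.63166 ≈ 5.49548.
Margin = 1.96 × 5.49548 ≈ 10.77114
95% CI: 83 ± 10.77114 = [72.22886, 93.77114]

[72.23, 93.77]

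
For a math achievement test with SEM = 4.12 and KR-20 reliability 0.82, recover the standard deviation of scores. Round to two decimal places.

9.71

SD = SEM / √(1 − r) = 4.12 / √0.180 ≃ 4.12 / 0.424 ≃ 9.711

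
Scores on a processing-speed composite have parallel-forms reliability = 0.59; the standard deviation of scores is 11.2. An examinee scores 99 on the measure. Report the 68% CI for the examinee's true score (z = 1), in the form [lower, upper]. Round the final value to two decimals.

[91.83, 106.17]

The standard error of measurement is 11.2000·√(1 − 0.5900) ≈ 11.2000·0.6403 ≈ 7.1715.
1 · SEM ≈ 7.1715
68% CI: 99 ± 7.1715 = [91.8285, 106.1715]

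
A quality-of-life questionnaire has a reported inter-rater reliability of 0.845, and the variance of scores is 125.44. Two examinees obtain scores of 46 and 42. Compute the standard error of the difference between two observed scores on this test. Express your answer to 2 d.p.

6.24

SD = √125.44 ≃ 11.2000
SEM = 11.2000 × √(1 − 0.8450) = 11.2000 × √0.1550 ≃ 11.2000 × 0.3937 ≃ 4.4094
SE_diff = SEM × √2 ≃ 4.4094 × 1.4142 ≃ 6.2359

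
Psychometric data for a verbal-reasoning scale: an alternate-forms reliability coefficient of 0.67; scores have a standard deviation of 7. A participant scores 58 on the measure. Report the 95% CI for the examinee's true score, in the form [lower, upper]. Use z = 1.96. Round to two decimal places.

SEM = 7.000*√(1 − 0.670) ≈ 4.021
1.96 * SEM ≈ 7.882
95% CI: 58 ± 7.882 = [50.118, 65.882]

[50.12, 65.88]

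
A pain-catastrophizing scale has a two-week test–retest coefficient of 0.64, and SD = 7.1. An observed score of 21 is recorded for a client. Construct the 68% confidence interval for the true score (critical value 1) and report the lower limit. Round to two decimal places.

16.74

SEM = 7.100 * √(1 − 0.640) = 7.100 * √0.360 ≃ 7.100 * 0.600 ≃ 4.260
Margin = 1 * 4.260 ≃ 4.260
Lower limit = 21 − 4.260 ≃ 16.740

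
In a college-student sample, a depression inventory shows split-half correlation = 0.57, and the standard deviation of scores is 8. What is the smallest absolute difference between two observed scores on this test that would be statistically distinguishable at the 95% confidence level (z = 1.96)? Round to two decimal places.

Spearman-Brown: r = 2(0.57) / (1 + 0.57) = 1.14000 / 1.57000 ≈ 0.72611
The standard error of measurement is 8.00000×√(1 − 0.72611) ≈ 8.00000×0.52334 ≈ 4.18672.
SE_diff = SEM × √2 ≈ 4.18672 × 1.41421 ≈ 5.92092
Minimum reliable difference = 1.96 × SE_diff ≈ 1.96 × 5.92092 ≈ 11.60501

11.61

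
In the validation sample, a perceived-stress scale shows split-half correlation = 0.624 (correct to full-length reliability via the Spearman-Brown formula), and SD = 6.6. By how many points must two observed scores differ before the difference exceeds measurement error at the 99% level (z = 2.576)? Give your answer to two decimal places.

11.57

Spearman-Brown: r = 2(0.624) / (1 + 0.624) = 1.24800 / 1.62400 ≈ 0.76847
SEM = 6.60000 * √(1 − 0.76847) = 6.60000 * √0.23153 ≈ 6.60000 * 0.48117 ≈ 3.17574
SE_diff = SEM * √2 ≈ 3.17574 * 1.41421 ≈ 4.49117
Minimum reliable difference = 2.576 * SE_diff ≈ 2.576 * 4.49117 ≈ 11.56926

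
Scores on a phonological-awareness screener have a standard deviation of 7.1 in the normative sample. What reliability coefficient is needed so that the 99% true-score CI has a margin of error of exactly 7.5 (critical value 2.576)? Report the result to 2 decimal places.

Required SEM = 7.5 / 2.576 ≃ 2.9115
r = 1 − (SEM / SD)² = 1 − (2.9115 / 7.1)² ≃ 1 − 0.1682 ≃ 0.8318

0.83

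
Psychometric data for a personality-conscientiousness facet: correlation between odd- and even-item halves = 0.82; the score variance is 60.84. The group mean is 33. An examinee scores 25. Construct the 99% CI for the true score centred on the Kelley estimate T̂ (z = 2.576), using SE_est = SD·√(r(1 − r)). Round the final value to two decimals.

σ = 60.84^(1/2) = 7.800
r_full = 2·0.82 / (1 + 0.82) ≈ 0.901
T̂ = r·X + (1 − r)·M = 0.901*25 + 0.099*33 ≈ 22.527 + 3.264 ≈ 25.791
SE_est = SD * √(r(1 − r)) = 7.800 * √0.089 ≈ 7.800 * 0.299 ≈ 2.329
99% CI: 25.791 ± 5.998 ≈ (19.793, 31.789)

[19.79, 31.79]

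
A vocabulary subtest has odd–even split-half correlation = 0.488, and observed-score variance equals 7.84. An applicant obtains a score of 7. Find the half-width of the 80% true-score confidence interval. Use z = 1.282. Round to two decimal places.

σ = 7.84^(1/2) = 2.800
Spearman-Brown: r = 2(0.488) / (1 + 0.488) = 0.976 / 1.488 ≈ 0.656
SEM = 2.800 · √(1 − 0.656) = 2.800 · √0.344 ≈ 2.800 · 0.587 ≈ 1.642
Margin = 1.282 · 1.642 ≈ 2.106

2.11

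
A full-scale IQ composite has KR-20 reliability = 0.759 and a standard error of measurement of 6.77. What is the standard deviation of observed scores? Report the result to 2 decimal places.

13.79

SD = SEM / √(1 − r) = 6.77 / √0.241 ≃ 6.77 / 0.491 ≃ 13.791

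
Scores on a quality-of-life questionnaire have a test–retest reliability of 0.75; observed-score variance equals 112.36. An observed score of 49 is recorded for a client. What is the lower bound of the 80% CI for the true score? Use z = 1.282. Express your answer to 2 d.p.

42.21

σ = 112.36^(1/2) = 10.6000
The standard error of measurement is 10.6000*√(1 − 0.7500) ≈ 10.6000*0.5000 ≈ 5.3000.
Margin = 1.282 * 5.3000 ≈ 6.7946
Lower limit = 49 − 6.7946 ≈ 42.2054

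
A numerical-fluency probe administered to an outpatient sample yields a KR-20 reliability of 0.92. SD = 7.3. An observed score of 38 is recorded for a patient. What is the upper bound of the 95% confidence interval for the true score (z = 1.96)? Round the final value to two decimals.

42.05

SEM = 7.30000·√(1 − 0.92000) ≃ 2.06475
Half-width = 1.96·2.06475 ≃ 4.04691
Upper limit = 38 + 4.04691 ≃ 42.04691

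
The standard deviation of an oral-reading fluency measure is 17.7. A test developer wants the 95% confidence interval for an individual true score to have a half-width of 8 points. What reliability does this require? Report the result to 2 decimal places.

0.95

Required SEM = 8 / 1.96 ≈ 4.082
r = 1 − (SEM / SD)² = 1 − (4.082 / 17.7)² ≈ 1 − 0.053 ≈ 0.947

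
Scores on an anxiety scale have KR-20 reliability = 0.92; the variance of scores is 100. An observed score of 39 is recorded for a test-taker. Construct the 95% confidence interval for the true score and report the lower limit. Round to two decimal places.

σ = 100^(1/2) = 10.0000
SEM = 10.0000 × √(1 − 0.9200) = 10.0000 × √0.0800 ≃ 10.0000 × 0.2828 ≃ 2.8284
Half-width = 1.96×2.8284 ≃ 5.5437
Lower limit = 39 − 5.5437 ≃ 33.4563

33.46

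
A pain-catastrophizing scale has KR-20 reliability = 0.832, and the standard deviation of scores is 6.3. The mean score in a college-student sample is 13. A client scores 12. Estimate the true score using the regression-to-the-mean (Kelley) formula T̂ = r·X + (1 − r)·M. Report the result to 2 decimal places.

Estimated true score = 0.8320×12 + (1 − 0.8320)×13 ≈ 12.1680

12.17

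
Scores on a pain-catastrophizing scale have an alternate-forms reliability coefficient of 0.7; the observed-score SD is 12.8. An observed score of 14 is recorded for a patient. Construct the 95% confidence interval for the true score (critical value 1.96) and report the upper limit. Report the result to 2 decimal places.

27.74

SEM = 12.80000·√(1 − 0.70000) ≈ 7.01085
1.96 · SEM ≈ 13.74126
Upper bound: 14 + 13.74126 = 27.74126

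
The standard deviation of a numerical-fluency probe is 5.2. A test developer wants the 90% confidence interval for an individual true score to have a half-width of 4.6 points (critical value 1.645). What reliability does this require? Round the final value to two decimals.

SEM needed = half-width / z = 4.6/1.645 ≈ 2.796
Required reliability = 1 − (SEM/SD)² = 1 − 0.289 ≈ 0.711

0.71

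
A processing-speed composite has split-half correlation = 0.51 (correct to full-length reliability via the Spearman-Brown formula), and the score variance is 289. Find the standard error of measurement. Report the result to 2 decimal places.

SD = √289 = 17.0000
Full-length reliability (Spearman-Brown) = 2(0.51)/(1+0.51) ≃ 0.6755
SEM = 17.0000 × √(1 − 0.6755) = 17.0000 × √0.3245 ≃ 17.0000 × 0.5697 ≃ 9.6841

9.68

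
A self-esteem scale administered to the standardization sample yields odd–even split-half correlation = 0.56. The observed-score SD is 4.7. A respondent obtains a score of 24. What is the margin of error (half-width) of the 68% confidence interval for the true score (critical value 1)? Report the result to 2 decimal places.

2.50

Spearman-Brown: r = 2(0.56) / (1 + 0.56) = 1.12000 / 1.56000 ≈ 0.71795
The standard error of measurement is 4.70000·√(1 − 0.71795) ≈ 4.70000·0.53109 ≈ 2.49610.
1 · SEM ≈ 2.49610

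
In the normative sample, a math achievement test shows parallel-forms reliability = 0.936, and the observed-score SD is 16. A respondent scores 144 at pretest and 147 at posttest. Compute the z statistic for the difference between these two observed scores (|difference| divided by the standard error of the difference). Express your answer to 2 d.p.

SEM = 16.00000·√(1 − 0.93600) ≈ 4.04772
SE_diff = √2 · SEM ≈ 5.72433
z = 3 / 5.72433 ≈ 0.52408

0.52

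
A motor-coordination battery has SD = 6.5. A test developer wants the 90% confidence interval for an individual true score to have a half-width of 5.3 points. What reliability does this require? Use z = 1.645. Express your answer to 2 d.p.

0.75

SEM needed = half-width / z = 5.3/1.645 ≈ 3.22188
Required reliability = 1 − (SEM/SD)² = 1 − 0.24569 ≈ 0.75431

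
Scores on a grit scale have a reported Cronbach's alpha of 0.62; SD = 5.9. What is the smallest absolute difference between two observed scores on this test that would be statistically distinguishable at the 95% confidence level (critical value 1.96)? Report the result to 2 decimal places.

10.08

The standard error of measurement is 5.9000*√(1 − 0.6200) ≈ 5.9000*0.6164 ≈ 3.6370.
Standard error of the difference = 3.6370·√2 ≈ 5.1435
Minimum reliable difference = 1.96 * SE_diff ≈ 1.96 * 5.1435 ≈ 10.0813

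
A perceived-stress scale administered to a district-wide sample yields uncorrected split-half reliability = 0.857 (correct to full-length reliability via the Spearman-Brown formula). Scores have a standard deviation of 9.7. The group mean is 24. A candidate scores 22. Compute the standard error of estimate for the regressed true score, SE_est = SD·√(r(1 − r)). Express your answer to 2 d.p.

2.59

r_full = 2·0.857 / (1 + 0.857) ≈ 0.92299
SE_est = SD × √(r(1 − r)) = 9.70000 × √0.07108 ≈ 9.70000 × 0.26660 ≈ 2.58603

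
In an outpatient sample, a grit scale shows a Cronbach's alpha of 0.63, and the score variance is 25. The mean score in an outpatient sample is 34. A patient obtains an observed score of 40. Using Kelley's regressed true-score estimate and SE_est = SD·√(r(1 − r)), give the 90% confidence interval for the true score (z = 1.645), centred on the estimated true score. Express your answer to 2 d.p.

[33.81, 41.75]

σ = 25^(1/2) = 5.0000
T̂ = r·X + (1 − r)·M = 0.6300×40 + 0.3700×34 = 25.2000 + 12.5800 ≈ 37.7800
SE_est = SD × √(r(1 − r)) = 5.0000 × √0.2331 ≈ 5.0000 × 0.4828 ≈ 2.4140
CI = 37.7800 ± 1.645 × 2.4140 → [33.8089, 41.7511]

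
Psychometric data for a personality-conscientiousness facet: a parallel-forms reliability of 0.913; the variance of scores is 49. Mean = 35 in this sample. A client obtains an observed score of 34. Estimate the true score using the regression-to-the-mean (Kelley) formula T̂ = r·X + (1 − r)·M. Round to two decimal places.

T̂ = 0.913(34) + 0.087(35) ≈ 34.087

34.09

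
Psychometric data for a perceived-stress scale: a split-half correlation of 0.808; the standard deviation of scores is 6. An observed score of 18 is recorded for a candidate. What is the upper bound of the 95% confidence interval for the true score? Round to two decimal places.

21.83

r_full = 2·0.808 / (1 + 0.808) ≈ 0.894
SEM = 6.000·√(1 − 0.894) ≈ 1.955
Margin = 1.96 · 1.955 ≈ 3.832
Upper bound: 18 + 3.832 = 21.832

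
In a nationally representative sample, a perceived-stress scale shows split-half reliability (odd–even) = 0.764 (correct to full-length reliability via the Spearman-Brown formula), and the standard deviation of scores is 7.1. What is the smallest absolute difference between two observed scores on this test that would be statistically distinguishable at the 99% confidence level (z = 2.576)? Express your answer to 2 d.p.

Spearman-Brown: r = 2(0.764) / (1 + 0.764) = 1.5280 / 1.7640 ≃ 0.8662
SEM = 7.1000 * √(1 − 0.8662) = 7.1000 * √0.1338 ≃ 7.1000 * 0.3658 ≃ 2.5970
Standard error of the difference = 2.5970·√2 ≃ 3.6727
Smallest detectable difference = 2.576*3.6727 ≃ 9.4608

9.46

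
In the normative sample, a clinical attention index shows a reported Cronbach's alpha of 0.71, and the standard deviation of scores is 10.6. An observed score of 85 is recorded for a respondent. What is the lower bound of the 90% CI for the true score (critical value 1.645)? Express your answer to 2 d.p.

75.61

SEM = 10.6000*√(1 − 0.7100) ≈ 5.7083
Margin = 1.645 * 5.7083 ≈ 9.3901
Lower bound: 85 − 9.3901 = 75.6099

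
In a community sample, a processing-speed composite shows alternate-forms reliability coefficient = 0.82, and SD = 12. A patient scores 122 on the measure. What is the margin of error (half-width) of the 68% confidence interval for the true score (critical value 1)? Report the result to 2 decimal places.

5.09

SEM = 12.0000 × √(1 − 0.8200) = 12.0000 × √0.1800 ≈ 12.0000 × 0.4243 ≈ 5.0912
Half-width = 1×5.0912 ≈ 5.0912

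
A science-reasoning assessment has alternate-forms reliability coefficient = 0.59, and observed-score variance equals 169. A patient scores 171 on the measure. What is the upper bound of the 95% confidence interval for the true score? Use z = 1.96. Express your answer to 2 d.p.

187.32

σ = 169^(1/2) = 13.0000
SEM = 13.0000·√(1 − 0.5900) ≈ 8.3241
Margin = 1.96 · 8.3241 ≈ 16.3152
Upper limit = 171 + 16.3152 ≈ 187.3152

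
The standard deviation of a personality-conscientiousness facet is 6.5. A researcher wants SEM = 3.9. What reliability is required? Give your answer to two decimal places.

0.64

r = 1 − (3.9000/6.5)² ≈ 1 − 0.3600 ≈ 0.6400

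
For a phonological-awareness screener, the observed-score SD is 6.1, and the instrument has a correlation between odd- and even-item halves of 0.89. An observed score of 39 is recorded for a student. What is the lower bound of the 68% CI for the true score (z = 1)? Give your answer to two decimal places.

37.53

r_full = 2·0.89 / (1 + 0.89) ≈ 0.942
The standard error of measurement is 6.100*√(1 − 0.942) ≈ 6.100*0.241 ≈ 1.472.
Margin = 1 * 1.472 ≈ 1.472
Lower limit = 39 − 1.472 ≈ 37.528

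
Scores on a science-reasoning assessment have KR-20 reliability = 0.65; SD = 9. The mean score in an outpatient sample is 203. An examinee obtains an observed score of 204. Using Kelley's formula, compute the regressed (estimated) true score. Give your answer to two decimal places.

T̂ = 0.6500(204) + 0.3500(203) ≈ 203.6500

203.65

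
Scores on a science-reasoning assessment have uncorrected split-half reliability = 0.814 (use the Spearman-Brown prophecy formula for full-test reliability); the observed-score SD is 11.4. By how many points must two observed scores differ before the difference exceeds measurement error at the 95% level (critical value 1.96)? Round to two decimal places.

10.12

Spearman-Brown: r = 2(0.814) / (1 + 0.814) = 1.6280 / 1.8140 ≈ 0.8975
SEM = 11.4000 · √(1 − 0.8975) = 11.4000 · √0.1025 ≈ 11.4000 · 0.3202 ≈ 3.6504
SE_diff = SEM · √2 ≈ 3.6504 · 1.4142 ≈ 5.1625
Minimum reliable difference = 1.96 · SE_diff ≈ 1.96 · 5.1625 ≈ 10.1184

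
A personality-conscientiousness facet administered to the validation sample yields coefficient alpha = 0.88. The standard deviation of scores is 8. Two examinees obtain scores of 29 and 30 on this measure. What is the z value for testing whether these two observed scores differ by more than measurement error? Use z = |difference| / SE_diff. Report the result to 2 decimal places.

0.26

The standard error of measurement is 8.0000·√(1 − 0.8800) ≈ 8.0000·0.3464 ≈ 2.7713.
SE_diff = SEM · √2 ≈ 2.7713 · 1.4142 ≈ 3.9192
z = |29 − 30| / 3.9192 = 1 / 3.9192 ≈ 0.2552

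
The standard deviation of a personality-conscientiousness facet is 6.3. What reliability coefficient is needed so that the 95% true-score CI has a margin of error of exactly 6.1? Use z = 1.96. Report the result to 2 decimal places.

0.76

Required SEM = 6.1 / 1.96 ≈ 3.11224
r = 1 − (SEM / SD)² = 1 − (3.11224 / 6.3)² ≈ 1 − 0.24404 ≈ 0.75596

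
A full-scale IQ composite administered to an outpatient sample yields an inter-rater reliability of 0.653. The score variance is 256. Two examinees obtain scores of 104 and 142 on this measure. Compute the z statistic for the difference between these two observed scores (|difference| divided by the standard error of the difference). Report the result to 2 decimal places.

2.85

SD = √256 ≈ 16.00000
SEM = 16.00000·√(1 − 0.65300) ≈ 9.42507
SE_diff = √2 · SEM ≈ 13.32907
z = 38 / 13.32907 ≈ 2.85091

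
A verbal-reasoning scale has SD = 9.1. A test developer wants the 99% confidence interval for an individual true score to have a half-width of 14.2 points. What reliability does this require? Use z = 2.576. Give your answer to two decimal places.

Required SEM = 14.2 / 2.576 ≈ 5.5124
r = 1 − (5.5124/9.1)² ≈ 1 − 0.3669 ≈ 0.6331

0.63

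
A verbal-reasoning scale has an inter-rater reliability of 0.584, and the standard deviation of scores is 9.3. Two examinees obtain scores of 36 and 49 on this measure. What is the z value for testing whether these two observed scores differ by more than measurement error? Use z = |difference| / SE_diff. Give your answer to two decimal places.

1.53

The standard error of measurement is 9.30000*√(1 − 0.58400) ≃ 9.30000*0.64498 ≃ 5.99832.
SE_diff = SEM * √2 ≃ 5.99832 * 1.41421 ≃ 8.48291
z = 13 / 8.48291 ≃ 1.53249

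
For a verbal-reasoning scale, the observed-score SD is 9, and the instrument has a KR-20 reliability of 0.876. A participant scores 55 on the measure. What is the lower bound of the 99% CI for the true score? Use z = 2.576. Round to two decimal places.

SEM = 9.0000×√(1 − 0.8760) ≈ 3.1692
2.576 × SEM ≈ 8.1639
Lower limit = 55 − 8.1639 ≈ 46.8361

46.84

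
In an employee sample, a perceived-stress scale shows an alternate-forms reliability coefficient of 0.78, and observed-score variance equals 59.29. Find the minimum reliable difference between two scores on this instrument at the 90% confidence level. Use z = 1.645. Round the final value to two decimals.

SD = √59.29 ≈ 7.7000
The standard error of measurement is 7.7000×√(1 − 0.7800) ≈ 7.7000×0.4690 ≈ 3.6116.
Standard error of the difference = 3.6116·√2 ≈ 5.1076
Minimum reliable difference = 1.645 × SE_diff ≈ 1.645 × 5.1076 ≈ 8.4020

8.40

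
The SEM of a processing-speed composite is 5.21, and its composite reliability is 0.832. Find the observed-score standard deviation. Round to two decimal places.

12.71

SD = SEM / √(1 − r) = 5.21 / √0.1680 ≈ 5.21 / 0.4099 ≈ 12.7111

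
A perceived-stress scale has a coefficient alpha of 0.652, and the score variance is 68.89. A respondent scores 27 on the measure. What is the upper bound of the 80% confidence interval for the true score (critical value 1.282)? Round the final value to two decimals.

σ = 68.89^(1/2) = 8.3000
SEM = 8.3000 * √(1 − 0.6520) = 8.3000 * √0.3480 ≈ 8.3000 * 0.5899 ≈ 4.8963
1.282 * SEM ≈ 6.2771
Upper bound: 27 + 6.2771 = 33.2771

33.28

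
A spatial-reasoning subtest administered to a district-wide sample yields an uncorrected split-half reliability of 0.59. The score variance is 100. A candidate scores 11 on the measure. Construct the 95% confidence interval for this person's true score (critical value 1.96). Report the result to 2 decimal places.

[1.05, 20.95]

SD = √100 = 10.0000
Spearman-Brown: r = 2(0.59) / (1 + 0.59) = 1.1800 / 1.5900 ≃ 0.7421
The standard error of measurement is 10.0000×√(1 − 0.7421) ≃ 10.0000×0.5078 ≃ 5.0780.
1.96 × SEM ≃ 9.9529
CI = 11 ± 9.9529 → [1.0471, 20.9529]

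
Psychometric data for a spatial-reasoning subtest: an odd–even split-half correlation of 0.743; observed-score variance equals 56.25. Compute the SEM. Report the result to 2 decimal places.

2.88

SD = √56.25 ≈ 7.5000
Spearman-Brown: r = 2(0.743) / (1 + 0.743) = 1.4860 / 1.7430 ≈ 0.8526
SEM = 7.5000 × √(1 − 0.8526) = 7.5000 × √0.1474 ≈ 7.5000 × 0.3840 ≈ 2.8799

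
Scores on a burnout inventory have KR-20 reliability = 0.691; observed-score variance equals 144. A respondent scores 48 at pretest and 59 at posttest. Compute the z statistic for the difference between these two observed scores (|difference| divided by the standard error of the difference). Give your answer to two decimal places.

SD = √144 = 12.0000
SEM = 12.0000 × √(1 − 0.6910) = 12.0000 × √0.3090 ≈ 12.0000 × 0.5559 ≈ 6.6705
Standard error of the difference = 6.6705·√2 ≈ 9.4336
z = |48 − 59| / 9.4336 = 11 / 9.4336 ≈ 1.1661

1.17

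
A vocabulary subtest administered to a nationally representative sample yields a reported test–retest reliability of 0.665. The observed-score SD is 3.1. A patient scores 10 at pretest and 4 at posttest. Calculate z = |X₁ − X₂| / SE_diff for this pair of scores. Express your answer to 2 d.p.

The standard error of measurement is 3.1000×√(1 − 0.6650) ≃ 3.1000×0.5788 ≃ 1.7943.
SE_diff = √2 × SEM ≃ 2.5375
z = |10 − 4| / 2.5375 = 6 / 2.5375 ≃ 2.3646

2.36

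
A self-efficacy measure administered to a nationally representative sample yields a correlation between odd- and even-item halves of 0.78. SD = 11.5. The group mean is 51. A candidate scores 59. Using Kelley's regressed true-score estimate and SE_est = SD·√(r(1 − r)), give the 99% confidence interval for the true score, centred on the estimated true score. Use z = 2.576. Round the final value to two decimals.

r_full = 2·0.78 / (1 + 0.78) ≈ 0.8764
T̂ = r·X + (1 − r)·M = 0.8764*59 + 0.1236*51 ≈ 51.7079 + 6.3034 ≈ 58.0112
SE_est = SD * √(r(1 − r)) = 11.5000 * √0.1083 ≈ 11.5000 * 0.3291 ≈ 3.7849
CI = 58.0112 ± 2.576 * 3.7849 → [48.2614, 67.7611]

[48.26, 67.76]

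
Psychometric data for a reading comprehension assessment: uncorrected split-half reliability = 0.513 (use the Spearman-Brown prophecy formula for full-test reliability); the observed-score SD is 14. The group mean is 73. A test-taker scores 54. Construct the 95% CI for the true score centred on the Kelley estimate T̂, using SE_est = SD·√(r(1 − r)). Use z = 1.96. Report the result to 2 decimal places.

Spearman-Brown: r = 2(0.513) / (1 + 0.513) = 1.0260 / 1.5130 ≃ 0.6781
T̂ = 0.6781(54) + 0.3219(73) ≃ 60.1157
SE_est = 14.0000·√(0.6781·0.3219) ≃ 6.5407
95% CI: 60.1157 ± 12.8199 ≃ (47.2958, 72.9355)

[47.30, 72.94]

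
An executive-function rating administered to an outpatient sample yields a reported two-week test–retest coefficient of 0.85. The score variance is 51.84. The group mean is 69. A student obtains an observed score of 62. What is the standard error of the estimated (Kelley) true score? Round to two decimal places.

SD = √51.84 ≈ 7.2000
SE_est = 7.2000·√[r(1 − r)] ≈ 2.5709

2.57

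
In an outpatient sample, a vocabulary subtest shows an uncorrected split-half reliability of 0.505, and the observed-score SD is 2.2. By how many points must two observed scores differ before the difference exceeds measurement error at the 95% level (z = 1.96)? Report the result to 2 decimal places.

Spearman-Brown: r = 2(0.505) / (1 + 0.505) = 1.0100 / 1.5050 ≈ 0.6711
The standard error of measurement is 2.2000*√(1 − 0.6711) ≈ 2.2000*0.5735 ≈ 1.2617.
Standard error of the difference = 1.2617·√2 ≈ 1.7843
Smallest detectable difference = 1.96*1.7843 ≈ 3.4973

3.50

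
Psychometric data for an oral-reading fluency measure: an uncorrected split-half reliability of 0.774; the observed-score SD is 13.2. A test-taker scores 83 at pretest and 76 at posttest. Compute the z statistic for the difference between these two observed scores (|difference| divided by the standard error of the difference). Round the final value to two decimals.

Full-length reliability (Spearman-Brown) = 2(0.774)/(1+0.774) ≈ 0.8726
SEM = 13.2000 × √(1 − 0.8726) = 13.2000 × √0.1274 ≈ 13.2000 × 0.3569 ≈ 4.7114
SE_diff = SEM × √2 ≈ 4.7114 × 1.4142 ≈ 6.6629
z = 7 / 6.6629 ≈ 1.0506

1.05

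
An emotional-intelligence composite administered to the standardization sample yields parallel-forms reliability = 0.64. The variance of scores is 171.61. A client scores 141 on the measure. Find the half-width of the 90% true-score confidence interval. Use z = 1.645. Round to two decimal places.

12.93

σ = 171.61^(1/2) = 13.1000
SEM = 13.1000 × √(1 − 0.6400) = 13.1000 × √0.3600 ≈ 13.1000 × 0.6000 ≈ 7.8600
1.645 × SEM ≈ 12.9297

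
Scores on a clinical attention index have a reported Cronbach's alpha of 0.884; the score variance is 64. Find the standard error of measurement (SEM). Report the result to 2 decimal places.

σ = 64^(1/2) = 8.0000
SEM = 8.0000×√(1 − 0.8840) ≈ 2.7247

2.72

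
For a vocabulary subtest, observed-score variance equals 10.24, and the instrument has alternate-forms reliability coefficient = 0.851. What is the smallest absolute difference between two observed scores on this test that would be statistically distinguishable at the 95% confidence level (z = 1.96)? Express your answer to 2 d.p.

3.42

SD = √10.24 = 3.2000
SEM = 3.2000*√(1 − 0.8510) ≃ 1.2352
Standard error of the difference = 1.2352·√2 ≃ 1.7469
Minimum reliable difference = 1.96 * SE_diff ≃ 1.96 * 1.7469 ≃ 3.4238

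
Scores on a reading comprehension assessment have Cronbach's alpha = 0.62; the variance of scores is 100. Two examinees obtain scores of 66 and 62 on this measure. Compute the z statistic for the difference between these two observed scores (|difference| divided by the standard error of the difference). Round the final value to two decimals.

σ = 100^(1/2) = 10.000
SEM = 10.000 * √(1 − 0.620) = 10.000 * √0.380 ≈ 10.000 * 0.616 ≈ 6.164
SE_diff = √2 * SEM ≈ 8.718
z = 4 / 8.718 ≈ 0.459

0.46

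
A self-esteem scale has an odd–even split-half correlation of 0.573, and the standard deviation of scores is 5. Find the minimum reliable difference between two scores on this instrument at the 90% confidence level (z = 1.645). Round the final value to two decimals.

6.06

Full-length reliability (Spearman-Brown) = 2(0.573)/(1+0.573) ≃ 0.7285
SEM = 5.0000 · √(1 − 0.7285) = 5.0000 · √0.2715 ≃ 5.0000 · 0.5210 ≃ 2.6051
Standard error of the difference = 2.6051·√2 ≃ 3.6841
Minimum reliable difference = 1.645 · SE_diff ≃ 1.645 · 3.6841 ≃ 6.0604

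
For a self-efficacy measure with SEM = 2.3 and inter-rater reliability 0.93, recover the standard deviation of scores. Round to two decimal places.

8.69

SD = 2.3 / √(1 − 0.93) ≈ 8.69318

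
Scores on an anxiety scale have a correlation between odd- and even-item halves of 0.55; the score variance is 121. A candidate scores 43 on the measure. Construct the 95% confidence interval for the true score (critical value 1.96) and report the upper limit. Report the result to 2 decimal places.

54.62

SD = √121 = 11.000
r_full = 2·0.55 / (1 + 0.55) ≈ 0.710
SEM = 11.000*√(1 − 0.710) ≈ 5.927
Half-width = 1.96*5.927 ≈ 11.617
Upper bound: 43 + 11.617 = 54.617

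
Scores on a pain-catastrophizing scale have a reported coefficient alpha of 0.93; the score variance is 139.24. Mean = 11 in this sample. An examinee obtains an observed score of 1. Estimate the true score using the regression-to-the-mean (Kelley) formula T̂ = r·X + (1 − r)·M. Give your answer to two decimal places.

T̂ = r·X + (1 − r)·M = 0.9300×1 + 0.0700×11 = 0.9300 + 0.7700 ≈ 1.7000

1.70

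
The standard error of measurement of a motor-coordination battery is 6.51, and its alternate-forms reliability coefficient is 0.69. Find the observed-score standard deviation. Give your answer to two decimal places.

σ = SEM·(1 − r)^(−1/2) ≈ 6.51*1.7961 ≈ 11.6923

11.69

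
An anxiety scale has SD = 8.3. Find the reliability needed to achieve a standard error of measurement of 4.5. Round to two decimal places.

0.71

Required reliability = 1 − (SEM/SD)² = 1 − 0.2939 ≈ 0.7061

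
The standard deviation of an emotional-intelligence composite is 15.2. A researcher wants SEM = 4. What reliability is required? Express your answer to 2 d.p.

Required reliability = 1 − (SEM/SD)² = 1 − 0.069 ≈ 0.931

0.93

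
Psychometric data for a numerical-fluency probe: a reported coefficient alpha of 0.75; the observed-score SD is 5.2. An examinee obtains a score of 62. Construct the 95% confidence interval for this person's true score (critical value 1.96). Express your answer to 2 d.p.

SEM = 5.2000 · √(1 − 0.7500) = 5.2000 · √0.2500 ≈ 5.2000 · 0.5000 ≈ 2.6000
Margin = 1.96 · 2.6000 ≈ 5.0960
CI = 62 ± 5.0960 → [56.9040, 67.0960]

[56.90, 67.10]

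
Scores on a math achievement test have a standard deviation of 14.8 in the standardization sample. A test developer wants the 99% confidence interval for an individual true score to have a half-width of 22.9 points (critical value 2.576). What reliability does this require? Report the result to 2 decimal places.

0.64

Required SEM = 22.9 / 2.576 ≈ 8.88975
r = 1 − (SEM / SD)² = 1 − (8.88975 / 14.8)² ≈ 1 − 0.36079 ≈ 0.63921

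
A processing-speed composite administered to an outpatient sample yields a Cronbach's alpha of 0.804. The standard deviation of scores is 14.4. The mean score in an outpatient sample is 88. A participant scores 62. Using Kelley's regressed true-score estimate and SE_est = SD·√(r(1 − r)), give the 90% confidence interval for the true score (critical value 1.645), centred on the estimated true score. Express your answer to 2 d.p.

[57.69, 76.50]

T̂ = r·X + (1 − r)·M = 0.8040·62 + 0.1960·88 = 49.8480 + 17.2480 ≈ 67.0960
SE_est = 14.4000·√(0.8040·0.1960) ≈ 5.7163
CI = 67.0960 ± 1.645 · 5.7163 → [57.6926, 76.4994]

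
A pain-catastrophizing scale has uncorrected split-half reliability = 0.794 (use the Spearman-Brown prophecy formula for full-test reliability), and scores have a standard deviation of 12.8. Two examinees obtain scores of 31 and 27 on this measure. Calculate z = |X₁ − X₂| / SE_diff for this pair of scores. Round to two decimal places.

0.65

Full-length reliability (Spearman-Brown) = 2(0.794)/(1+0.794) ≈ 0.88517
SEM = 12.80000 * √(1 − 0.88517) = 12.80000 * √0.11483 ≈ 12.80000 * 0.33886 ≈ 4.33743
SE_diff = √2 * SEM ≈ 6.13405
z = |31 − 27| / 6.13405 = 4 / 6.13405 ≈ 0.65210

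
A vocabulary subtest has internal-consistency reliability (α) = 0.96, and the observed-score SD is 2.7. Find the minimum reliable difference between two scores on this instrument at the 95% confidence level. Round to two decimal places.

1.50

SEM = 2.700 · √(1 − 0.960) = 2.700 · √0.040 ≈ 2.700 · 0.200 ≈ 0.540
SE_diff = SEM · √2 ≈ 0.540 · 1.414 ≈ 0.764
Minimum reliable difference = 1.96 · SE_diff ≈ 1.96 · 0.764 ≈ 1.497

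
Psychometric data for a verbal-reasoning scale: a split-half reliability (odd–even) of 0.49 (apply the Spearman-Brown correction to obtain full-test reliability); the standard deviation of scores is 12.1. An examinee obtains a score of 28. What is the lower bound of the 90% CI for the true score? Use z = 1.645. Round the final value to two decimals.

Spearman-Brown: r = 2(0.49) / (1 + 0.49) = 0.98000 / 1.49000 ≃ 0.65772
SEM = 12.10000 * √(1 − 0.65772) = 12.10000 * √0.34228 ≃ 12.10000 * 0.58505 ≃ 7.07909
Half-width = 1.645*7.07909 ≃ 11.64510
Lower bound: 28 − 11.64510 = 16.35490

16.35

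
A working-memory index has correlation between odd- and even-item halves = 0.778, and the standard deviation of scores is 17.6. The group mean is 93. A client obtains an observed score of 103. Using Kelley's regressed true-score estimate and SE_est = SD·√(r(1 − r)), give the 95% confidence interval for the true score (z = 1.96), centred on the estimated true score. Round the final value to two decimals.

Spearman-Brown: r = 2(0.778) / (1 + 0.778) = 1.556 / 1.778 ≃ 0.875
T̂ = r·X + (1 − r)·M = 0.875*103 + 0.125*93 ≃ 90.139 + 11.612 ≃ 101.751
SE_est = 17.600*√(0.875*0.125) ≃ 5.818
CI = 101.751 ± 1.96 * 5.818 → [90.348, 113.154]

[90.35, 113.15]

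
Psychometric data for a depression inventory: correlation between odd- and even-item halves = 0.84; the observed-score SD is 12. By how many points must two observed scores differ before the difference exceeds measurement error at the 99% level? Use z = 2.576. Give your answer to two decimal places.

Spearman-Brown: r = 2(0.84) / (1 + 0.84) = 1.6800 / 1.8400 ≈ 0.9130
The standard error of measurement is 12.0000·√(1 − 0.9130) ≈ 12.0000·0.2949 ≈ 3.5386.
SE_diff = √2 · SEM ≈ 5.0043
Minimum reliable difference = 2.576 · SE_diff ≈ 2.576 · 5.0043 ≈ 12.8912

12.89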